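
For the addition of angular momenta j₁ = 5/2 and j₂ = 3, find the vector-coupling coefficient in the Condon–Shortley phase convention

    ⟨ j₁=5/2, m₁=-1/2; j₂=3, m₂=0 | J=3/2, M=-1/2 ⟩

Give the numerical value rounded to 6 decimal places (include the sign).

+√(4/35) = +0.338062

j₁+j₂−J=4  J+j₁−j₂=1  J−j₁+j₂=2  j₁+j₂+J+1=8
(j₁±m₁, j₂±m₂, J±M) = (2,3,3,3,1,2)
P² = 144/35
sum k=2..3:
  [2] +1/4 = 1/4
  [3] −1/12 = -1/12
S = 1/6
C² = P²·S² = 4/35 ; C = +0.338062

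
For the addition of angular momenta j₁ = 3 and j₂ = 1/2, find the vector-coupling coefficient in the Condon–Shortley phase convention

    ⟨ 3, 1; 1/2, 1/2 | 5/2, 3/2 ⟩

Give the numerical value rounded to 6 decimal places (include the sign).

-0.534522  (= −√(2/7))

j₁+j₂−J=1  J+j₁−j₂=5  J−j₁+j₂=0  j₁+j₂+J+1=7
(j₁±m₁, j₂±m₂, J±M) = (4,2,1,0,4,1)
P² = 1152/7
sum k=1..1:
  [1] −1/24 = -1/24
S = -1/24
C² = P²·S² = 2/7 ; C = -0.534522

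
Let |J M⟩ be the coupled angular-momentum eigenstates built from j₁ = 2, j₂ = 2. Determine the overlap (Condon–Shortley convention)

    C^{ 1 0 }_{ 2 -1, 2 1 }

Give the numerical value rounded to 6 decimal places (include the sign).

j₁+j₂−J=3  J+j₁−j₂=1  J−j₁+j₂=1  j₁+j₂+J+1=6
(j₁±m₁, j₂±m₂, J±M) = (1,3,3,1,1,1)
P² = 9/10
sum k=2..3:
  [2] +1/2 = 1/2
  [3] −1/6 = -1/6
S = 1/3
C² = P²·S² = 1/10 ; C = +0.316228

+0.316228  (= +√(1/10))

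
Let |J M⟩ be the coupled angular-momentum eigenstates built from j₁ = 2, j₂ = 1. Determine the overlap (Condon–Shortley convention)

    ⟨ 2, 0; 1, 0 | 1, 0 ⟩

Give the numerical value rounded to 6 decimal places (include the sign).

-0.632456  (= −√(2/5))

triangle: 2!×2!×0!/5! = 4/120
(j±m)!: 2!×2!×1!×1!×1!×1! = 4
prefactor² = (2J+1)×Δ×N² = 2/5
  k=1: −1/(1!×1!×1!×0!×1!×0!) = -1
Σ = -1  ⇒  CG² = 2/5×(-1)² = 2/5
CG = −√(2/5) = -0.632456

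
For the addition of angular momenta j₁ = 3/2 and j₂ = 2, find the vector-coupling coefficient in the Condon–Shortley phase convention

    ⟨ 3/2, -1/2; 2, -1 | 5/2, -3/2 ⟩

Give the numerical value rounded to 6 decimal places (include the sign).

j₁+j₂−J=1  J+j₁−j₂=2  J−j₁+j₂=3  j₁+j₂+J+1=7
(j₁±m₁, j₂±m₂, J±M) = (1,2,1,3,1,4)
P² = 144/35
sum k=0..1:
  [0] +1/4 = 1/4
  [1] −1/6 = -1/6
S = 1/12
C² = P²·S² = 1/35 ; C = +0.169031

+0.169031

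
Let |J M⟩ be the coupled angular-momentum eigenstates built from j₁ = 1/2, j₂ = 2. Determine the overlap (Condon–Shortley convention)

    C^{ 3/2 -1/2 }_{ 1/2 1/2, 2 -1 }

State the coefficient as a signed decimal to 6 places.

√[4·1!0!3!/5! · 1!0!1!3!1!2!] = √(12/5)
  +(−1)^0/∏(0,1,0,1,0,2)! = 1/2  (running 1/2)
⟨..|..⟩ = √(12/5)·(1/2) = +0.774597

+0.774597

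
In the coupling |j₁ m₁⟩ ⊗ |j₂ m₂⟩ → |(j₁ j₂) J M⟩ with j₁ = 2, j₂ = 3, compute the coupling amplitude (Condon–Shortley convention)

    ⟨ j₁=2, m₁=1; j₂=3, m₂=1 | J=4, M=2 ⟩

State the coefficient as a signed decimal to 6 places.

+0.188982  (= +√(1/28))

√[9·1!3!5!/10! · 3!1!4!2!6!2!] = √(5184/7)
  +(−1)^0/∏(0,1,1,4,2,1)! = 1/48  (running 1/48)
  +(−1)^1/∏(1,0,0,3,3,2)! = -1/72  (running 1/144)
⟨..|..⟩ = √(5184/7)·(1/144) = +0.188982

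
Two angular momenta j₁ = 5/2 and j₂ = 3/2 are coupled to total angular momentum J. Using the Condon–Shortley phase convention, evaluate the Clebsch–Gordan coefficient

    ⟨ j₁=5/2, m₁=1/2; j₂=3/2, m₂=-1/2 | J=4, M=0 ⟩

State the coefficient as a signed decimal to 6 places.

+0.654654

triangle: 0!*5!*3!/9! = 720/362880
(j±m)!: 3!*2!*1!*2!*4!*4! = 13824
prefactor² = (2J+1)*Δ*N² = 1728/7
  k=0: +1/(0!*0!*2!*1!*3!*2!) = 1/24
Σ = 1/24  ⇒  CG² = 1728/7*1/24² = 3/7
CG = +√(3/7) = +0.654654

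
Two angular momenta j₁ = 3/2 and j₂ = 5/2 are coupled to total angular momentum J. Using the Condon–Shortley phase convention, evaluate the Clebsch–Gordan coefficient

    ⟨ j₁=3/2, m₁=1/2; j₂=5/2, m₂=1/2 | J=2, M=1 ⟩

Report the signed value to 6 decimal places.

−√(25/84) = -0.545545

j₁+j₂−J=2  J+j₁−j₂=1  J−j₁+j₂=3  j₁+j₂+J+1=7
(j₁±m₁, j₂±m₂, J±M) = (2,1,3,2,3,1)
P² = 12/7
sum k=0..1:
  [0] +1/12 = 1/12
  [1] −1/2 = -1/2
S = -5/12
C² = P²·S² = 25/84 ; C = -0.545545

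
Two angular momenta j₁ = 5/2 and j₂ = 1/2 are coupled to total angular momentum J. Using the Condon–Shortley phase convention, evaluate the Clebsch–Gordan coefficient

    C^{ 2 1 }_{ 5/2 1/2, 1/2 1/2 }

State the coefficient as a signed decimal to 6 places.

-0.577350

triangle: 1!*4!*0!/6! = 24/720
(j±m)!: 3!*2!*1!*0!*3!*1! = 72
prefactor² = (2J+1)*Δ*N² = 12
  k=1: −1/(1!*0!*1!*0!*3!*0!) = -1/6
Σ = -1/6  ⇒  CG² = 12*(-1/6)² = 1/3
CG = −√(1/3) = -0.577350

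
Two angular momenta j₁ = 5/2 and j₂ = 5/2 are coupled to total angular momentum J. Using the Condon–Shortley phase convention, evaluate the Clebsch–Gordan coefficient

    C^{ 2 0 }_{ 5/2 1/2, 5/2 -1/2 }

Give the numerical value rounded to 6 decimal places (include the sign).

−√(4/21) = -0.436436

√[5·3!2!2!/8! · 3!2!2!3!2!2!] = √(12/7)
  +(−1)^0/∏(0,3,2,2,0,0)! = 1/24  (running 1/24)
  +(−1)^1/∏(1,2,1,1,1,1)! = -1/2  (running -11/24)
  +(−1)^2/∏(2,1,0,0,2,2)! = 1/8  (running -1/3)
⟨..|..⟩ = √(12/7)·(-1/3) = -0.436436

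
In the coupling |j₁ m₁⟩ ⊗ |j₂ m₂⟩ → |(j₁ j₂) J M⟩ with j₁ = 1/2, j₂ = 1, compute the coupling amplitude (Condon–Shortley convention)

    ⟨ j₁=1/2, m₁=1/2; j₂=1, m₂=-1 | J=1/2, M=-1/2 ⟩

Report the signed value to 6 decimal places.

+0.816497

triangle: 1!*0!*1!/3! = 1/6
(j±m)!: 1!*0!*0!*2!*0!*1! = 2
prefactor² = (2J+1)*Δ*N² = 2/3
  k=0: +1/(0!*1!*0!*0!*0!*1!) = 1
Σ = 1  ⇒  CG² = 2/3*1² = 2/3
CG = +√(2/3) = +0.816497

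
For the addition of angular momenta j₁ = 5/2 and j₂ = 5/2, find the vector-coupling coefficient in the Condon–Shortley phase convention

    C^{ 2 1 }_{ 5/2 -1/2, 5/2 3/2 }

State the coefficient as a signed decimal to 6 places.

+0.377964

j₁+j₂−J=3  J+j₁−j₂=2  J−j₁+j₂=2  j₁+j₂+J+1=8
(j₁±m₁, j₂±m₂, J±M) = (2,3,4,1,3,1)
P² = 36/7
sum k=2..3:
  [2] +1/4 = 1/4
  [3] −1/12 = -1/12
S = 1/6
C² = P²·S² = 1/7 ; C = +0.377964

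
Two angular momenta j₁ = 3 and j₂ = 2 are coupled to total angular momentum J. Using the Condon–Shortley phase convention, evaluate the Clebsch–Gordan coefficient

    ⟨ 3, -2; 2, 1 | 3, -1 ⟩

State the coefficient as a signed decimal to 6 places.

+√(1/4) ≈ +0.500000

j₁+j₂−J=2  J+j₁−j₂=4  J−j₁+j₂=2  j₁+j₂+J+1=9
(j₁±m₁, j₂±m₂, J±M) = (1,5,3,1,2,4)
P² = 64
sum k=1..2:
  [1] −1/48 = -1/48
  [2] +1/12 = 1/12
S = 1/16
C² = P²·S² = 1/4 ; C = +0.500000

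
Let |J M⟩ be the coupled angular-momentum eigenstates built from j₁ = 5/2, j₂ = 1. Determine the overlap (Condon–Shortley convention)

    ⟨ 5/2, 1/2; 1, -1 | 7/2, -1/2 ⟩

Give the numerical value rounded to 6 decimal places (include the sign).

√[8·0!5!2!/8! · 3!2!0!2!3!4!] = √(1152/7)
  +(−1)^0/∏(0,0,2,0,3,2)! = 1/24  (running 1/24)
⟨..|..⟩ = √(1152/7)·(1/24) = +0.534522

+√(2/7) = +0.534522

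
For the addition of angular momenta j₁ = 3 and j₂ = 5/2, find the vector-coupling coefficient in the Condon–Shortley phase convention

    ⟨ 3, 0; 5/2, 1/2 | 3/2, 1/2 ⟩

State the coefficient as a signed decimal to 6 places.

+0.338062  (= +√(4/35))

triangle: 4!*2!*1!/8! = 48/40320
(j±m)!: 3!*3!*3!*2!*2!*1! = 864
prefactor² = (2J+1)*Δ*N² = 144/35
  k=2: +1/(2!*2!*1!*1!*1!*0!) = 1/4
  k=3: −1/(3!*1!*0!*0!*2!*1!) = -1/12
Σ = 1/6  ⇒  CG² = 144/35*1/6² = 4/35
CG = +√(4/35) = +0.338062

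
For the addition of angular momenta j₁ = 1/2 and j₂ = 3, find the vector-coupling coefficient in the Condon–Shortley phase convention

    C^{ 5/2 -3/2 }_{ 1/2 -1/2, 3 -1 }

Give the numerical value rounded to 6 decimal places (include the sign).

-0.534522  (= −√(2/7))

triangle: 1!·0!·5!/7! = 120/5040
(j±m)!: 0!·1!·2!·4!·1!·4! = 1152
prefactor² = (2J+1)·Δ·N² = 1152/7
  k=1: −1/(1!·0!·0!·1!·0!·4!) = -1/24
Σ = -1/24  ⇒  CG² = 1152/7·(-1/24)² = 2/7
CG = −√(2/7) = -0.534522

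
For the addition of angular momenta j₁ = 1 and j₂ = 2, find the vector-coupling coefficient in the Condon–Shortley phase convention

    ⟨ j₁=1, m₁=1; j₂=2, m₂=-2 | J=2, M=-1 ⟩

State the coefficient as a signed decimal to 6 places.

+0.577350  (= +√(1/3))

j₁+j₂−J=1  J+j₁−j₂=1  J−j₁+j₂=3  j₁+j₂+J+1=6
(j₁±m₁, j₂±m₂, J±M) = (2,0,0,4,1,3)
P² = 12
sum k=0..0:
  [0] +1/6 = 1/6
S = 1/6
C² = P²·S² = 1/3 ; C = +0.577350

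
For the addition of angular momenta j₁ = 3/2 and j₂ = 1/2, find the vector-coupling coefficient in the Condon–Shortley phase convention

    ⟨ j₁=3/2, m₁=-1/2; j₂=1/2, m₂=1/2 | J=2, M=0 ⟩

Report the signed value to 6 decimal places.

triangle: 0!×3!×1!/5! = 6/120
(j±m)!: 1!×2!×1!×0!×2!×2! = 8
prefactor² = (2J+1)×Δ×N² = 2
  k=0: +1/(0!×0!×2!×1!×1!×0!) = 1/2
Σ = 1/2  ⇒  CG² = 2×1/2² = 1/2
CG = +√(1/2) = +0.707107

+√(1/2) ≈ +0.707107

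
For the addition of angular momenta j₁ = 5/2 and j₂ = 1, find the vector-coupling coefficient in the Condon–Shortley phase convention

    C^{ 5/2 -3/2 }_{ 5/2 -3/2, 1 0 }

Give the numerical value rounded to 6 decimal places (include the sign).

√[6·1!4!1!/7! · 1!4!1!1!1!4!] = √(576/35)
  +(−1)^0/∏(0,1,4,1,0,0)! = 1/24  (running 1/24)
  +(−1)^1/∏(1,0,3,0,1,1)! = -1/6  (running -1/8)
⟨..|..⟩ = √(576/35)·(-1/8) = -0.507093

-0.507093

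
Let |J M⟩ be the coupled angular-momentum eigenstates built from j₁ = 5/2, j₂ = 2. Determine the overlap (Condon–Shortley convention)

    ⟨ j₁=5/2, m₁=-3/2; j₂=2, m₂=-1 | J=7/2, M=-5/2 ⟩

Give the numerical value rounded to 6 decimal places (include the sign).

j₁+j₂−J=1  J+j₁−j₂=4  J−j₁+j₂=3  j₁+j₂+J+1=9
(j₁±m₁, j₂±m₂, J±M) = (1,4,1,3,1,6)
P² = 2304/7
sum k=0..1:
  [0] +1/48 = 1/48
  [1] −1/36 = -1/36
S = -1/144
C² = P²·S² = 1/63 ; C = -0.125988

-0.125988  (= −√(1/63))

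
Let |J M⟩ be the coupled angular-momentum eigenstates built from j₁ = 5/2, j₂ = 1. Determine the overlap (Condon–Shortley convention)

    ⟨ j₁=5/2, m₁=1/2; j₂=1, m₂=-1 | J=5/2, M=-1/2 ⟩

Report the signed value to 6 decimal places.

+√(18/35) = +0.717137

√[6·1!4!1!/7! · 3!2!0!2!2!3!] = √(288/35)
  +(−1)^0/∏(0,1,2,0,2,1)! = 1/4  (running 1/4)
⟨..|..⟩ = √(288/35)·(1/4) = +0.717137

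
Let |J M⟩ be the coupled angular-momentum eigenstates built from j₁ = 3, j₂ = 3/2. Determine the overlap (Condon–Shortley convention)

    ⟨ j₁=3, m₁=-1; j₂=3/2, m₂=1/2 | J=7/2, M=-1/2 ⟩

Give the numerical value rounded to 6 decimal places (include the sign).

triangle: 1!*5!*2!/9! = 240/362880
(j±m)!: 2!*4!*2!*1!*3!*4! = 13824
prefactor² = (2J+1)*Δ*N² = 512/7
  k=0: +1/(0!*1!*4!*2!*1!*0!) = 1/48
  k=1: −1/(1!*0!*3!*1!*2!*1!) = -1/12
Σ = -1/16  ⇒  CG² = 512/7*(-1/16)² = 2/7
CG = −√(2/7) = -0.534522

−√(2/7) ≈ -0.534522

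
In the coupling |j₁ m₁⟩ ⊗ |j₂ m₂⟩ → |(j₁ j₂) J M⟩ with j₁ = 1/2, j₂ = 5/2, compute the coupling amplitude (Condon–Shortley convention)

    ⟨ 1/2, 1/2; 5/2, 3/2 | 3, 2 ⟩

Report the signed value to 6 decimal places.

+0.912871

√[7·0!1!5!/7! · 1!0!4!1!5!1!] = √(480)
  +(−1)^0/∏(0,0,0,4,1,1)! = 1/24  (running 1/24)
⟨..|..⟩ = √(480)·(1/24) = +0.912871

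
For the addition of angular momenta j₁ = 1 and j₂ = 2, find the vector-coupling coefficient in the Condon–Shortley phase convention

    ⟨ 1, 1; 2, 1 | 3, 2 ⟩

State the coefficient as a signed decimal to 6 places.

triangle: 0!*2!*4!/7! = 48/5040
(j±m)!: 2!*0!*3!*1!*5!*1! = 1440
prefactor² = (2J+1)*Δ*N² = 96
  k=0: +1/(0!*0!*0!*3!*2!*1!) = 1/12
Σ = 1/12  ⇒  CG² = 96*1/12² = 2/3
CG = +√(2/3) = +0.816497

+√(2/3) ≈ +0.816497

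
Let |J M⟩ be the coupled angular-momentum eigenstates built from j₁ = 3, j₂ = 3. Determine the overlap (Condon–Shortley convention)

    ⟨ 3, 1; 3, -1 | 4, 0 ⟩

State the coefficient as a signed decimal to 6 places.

j₁+j₂−J=2  J+j₁−j₂=4  J−j₁+j₂=4  j₁+j₂+J+1=11
(j₁±m₁, j₂±m₂, J±M) = (4,2,2,4,4,4)
P² = 663552/1925
sum k=0..2:
  [0] +1/32 = 1/32
  [1] −1/36 = -1/36
  [2] +1/1152 = 1/1152
S = 5/1152
C² = P²·S² = 1/154 ; C = +0.080582

+√(1/154) = +0.080582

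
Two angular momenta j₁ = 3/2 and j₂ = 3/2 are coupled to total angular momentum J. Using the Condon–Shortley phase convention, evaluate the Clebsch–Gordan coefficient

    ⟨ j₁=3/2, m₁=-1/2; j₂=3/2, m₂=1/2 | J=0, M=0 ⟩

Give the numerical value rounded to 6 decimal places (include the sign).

j₁+j₂−J=3  J+j₁−j₂=0  J−j₁+j₂=0  j₁+j₂+J+1=4
(j₁±m₁, j₂±m₂, J±M) = (1,2,2,1,0,0)
P² = 1
sum k=2..2:
  [2] +1/2 = 1/2
S = 1/2
C² = P²·S² = 1/4 ; C = +0.500000

+√(1/4) = +0.500000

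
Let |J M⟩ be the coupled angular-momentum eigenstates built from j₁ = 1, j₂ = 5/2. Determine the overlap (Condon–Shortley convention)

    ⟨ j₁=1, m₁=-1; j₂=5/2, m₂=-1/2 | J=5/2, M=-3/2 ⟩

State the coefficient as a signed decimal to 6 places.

−√(16/35) = -0.676123

j₁+j₂−J=1  J+j₁−j₂=1  J−j₁+j₂=4  j₁+j₂+J+1=7
(j₁±m₁, j₂±m₂, J±M) = (0,2,2,3,1,4)
P² = 576/35
sum k=1..1:
  [1] −1/6 = -1/6
S = -1/6
C² = P²·S² = 16/35 ; C = -0.676123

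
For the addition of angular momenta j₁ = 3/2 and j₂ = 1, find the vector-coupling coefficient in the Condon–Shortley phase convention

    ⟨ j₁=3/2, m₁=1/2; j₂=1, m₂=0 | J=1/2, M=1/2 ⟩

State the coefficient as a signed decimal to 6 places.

j₁+j₂−J=2  J+j₁−j₂=1  J−j₁+j₂=0  j₁+j₂+J+1=4
(j₁±m₁, j₂±m₂, J±M) = (2,1,1,1,1,0)
P² = 1/3
sum k=1..1:
  [1] −1/1 = -1
S = -1
C² = P²·S² = 1/3 ; C = -0.577350

−√(1/3) ≈ -0.577350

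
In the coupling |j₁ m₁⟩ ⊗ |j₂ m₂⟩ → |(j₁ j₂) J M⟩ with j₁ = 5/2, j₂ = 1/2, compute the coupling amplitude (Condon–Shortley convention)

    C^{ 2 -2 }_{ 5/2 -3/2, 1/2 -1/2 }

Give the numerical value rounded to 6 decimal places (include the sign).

+0.408248

√[5·1!4!0!/6! · 1!4!0!1!0!4!] = √(96)
  +(−1)^0/∏(0,1,4,0,0,0)! = 1/24  (running 1/24)
⟨..|..⟩ = √(96)·(1/24) = +0.408248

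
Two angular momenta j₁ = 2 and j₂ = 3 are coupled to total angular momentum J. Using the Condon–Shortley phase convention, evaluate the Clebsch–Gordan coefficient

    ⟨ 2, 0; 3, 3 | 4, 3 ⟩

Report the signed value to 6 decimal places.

−√(9/20) = -0.670820

√[9·1!3!5!/10! · 2!2!6!0!7!1!] = √(25920)
  +(−1)^1/∏(1,0,1,5,2,0)! = -1/240  (running -1/240)
⟨..|..⟩ = √(25920)·(-1/240) = -0.670820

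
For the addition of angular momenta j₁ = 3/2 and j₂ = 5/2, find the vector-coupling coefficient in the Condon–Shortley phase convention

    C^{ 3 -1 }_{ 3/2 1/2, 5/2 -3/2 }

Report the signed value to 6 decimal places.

+0.639010  (= +√(49/120))

triangle: 1!*2!*4!/8! = 48/40320
(j±m)!: 2!*1!*1!*4!*2!*4! = 2304
prefactor² = (2J+1)*Δ*N² = 96/5
  k=0: +1/(0!*1!*1!*1!*1!*3!) = 1/6
  k=1: −1/(1!*0!*0!*0!*2!*4!) = -1/48
Σ = 7/48  ⇒  CG² = 96/5*7/48² = 49/120
CG = +√(49/120) = +0.639010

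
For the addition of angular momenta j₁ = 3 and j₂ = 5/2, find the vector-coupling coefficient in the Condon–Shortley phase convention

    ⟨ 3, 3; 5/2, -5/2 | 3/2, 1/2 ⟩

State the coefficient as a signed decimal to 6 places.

+√(5/14) = +0.597614

√[4·4!2!1!/8! · 6!0!0!5!2!1!] = √(5760/7)
  +(−1)^0/∏(0,4,0,0,2,1)! = 1/48  (running 1/48)
⟨..|..⟩ = √(5760/7)·(1/48) = +0.597614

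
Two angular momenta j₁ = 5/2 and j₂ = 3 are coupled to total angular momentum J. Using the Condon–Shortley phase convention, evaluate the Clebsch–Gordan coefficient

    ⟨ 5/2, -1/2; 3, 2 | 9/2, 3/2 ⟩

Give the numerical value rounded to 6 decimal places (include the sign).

j₁+j₂−J=1  J+j₁−j₂=4  J−j₁+j₂=5  j₁+j₂+J+1=11
(j₁±m₁, j₂±m₂, J±M) = (2,3,5,1,6,3)
P² = 345600/77
sum k=0..1:
  [0] +1/720 = 1/720
  [1] −1/96 = -1/96
S = -13/1440
C² = P²·S² = 169/462 ; C = -0.604815

-0.604815  (= −√(169/462))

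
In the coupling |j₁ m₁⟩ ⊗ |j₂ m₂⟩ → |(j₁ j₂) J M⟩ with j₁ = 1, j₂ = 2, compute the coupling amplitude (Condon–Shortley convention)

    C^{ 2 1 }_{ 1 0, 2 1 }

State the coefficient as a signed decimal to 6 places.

−√(1/6) = -0.408248

√[5·1!1!3!/6! · 1!1!3!1!3!1!] = √(3/2)
  +(−1)^0/∏(0,1,1,3,0,0)! = 1/6  (running 1/6)
  +(−1)^1/∏(1,0,0,2,1,1)! = -1/2  (running -1/3)
⟨..|..⟩ = √(3/2)·(-1/3) = -0.408248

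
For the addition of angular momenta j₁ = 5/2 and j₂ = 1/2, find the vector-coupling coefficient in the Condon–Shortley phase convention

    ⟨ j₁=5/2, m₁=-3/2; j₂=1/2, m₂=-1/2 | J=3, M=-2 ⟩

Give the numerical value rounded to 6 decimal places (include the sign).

+0.912871  (= +√(5/6))

triangle: 0!·5!·1!/7! = 120/5040
(j±m)!: 1!·4!·0!·1!·1!·5! = 2880
prefactor² = (2J+1)·Δ·N² = 480
  k=0: +1/(0!·0!·4!·0!·1!·1!) = 1/24
Σ = 1/24  ⇒  CG² = 480·1/24² = 5/6
CG = +√(5/6) = +0.912871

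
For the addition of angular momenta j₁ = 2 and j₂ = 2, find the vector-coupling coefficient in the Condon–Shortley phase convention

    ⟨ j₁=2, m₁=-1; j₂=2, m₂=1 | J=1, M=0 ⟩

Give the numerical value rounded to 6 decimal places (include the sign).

j₁+j₂−J=3  J+j₁−j₂=1  J−j₁+j₂=1  j₁+j₂+J+1=6
(j₁±m₁, j₂±m₂, J±M) = (1,3,3,1,1,1)
P² = 9/10
sum k=2..3:
  [2] +1/2 = 1/2
  [3] −1/6 = -1/6
S = 1/3
C² = P²·S² = 1/10 ; C = +0.316228

+√(1/10) = +0.316228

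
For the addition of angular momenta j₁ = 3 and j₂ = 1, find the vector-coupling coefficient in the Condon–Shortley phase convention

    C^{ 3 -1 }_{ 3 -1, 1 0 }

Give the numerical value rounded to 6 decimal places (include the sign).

√[7·1!5!1!/8! · 2!4!1!1!2!4!] = √(48)
  +(−1)^0/∏(0,1,4,1,1,0)! = 1/24  (running 1/24)
  +(−1)^1/∏(1,0,3,0,2,1)! = -1/12  (running -1/24)
⟨..|..⟩ = √(48)·(-1/24) = -0.288675

−√(1/12) ≈ -0.288675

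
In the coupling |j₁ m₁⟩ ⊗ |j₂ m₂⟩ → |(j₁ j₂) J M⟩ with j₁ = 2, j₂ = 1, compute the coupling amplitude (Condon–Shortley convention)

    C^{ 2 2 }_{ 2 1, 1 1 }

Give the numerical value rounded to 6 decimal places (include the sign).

−√(1/3) = -0.577350

triangle: 1!×3!×1!/6! = 6/720
(j±m)!: 3!×1!×2!×0!×4!×0! = 288
prefactor² = (2J+1)×Δ×N² = 12
  k=1: −1/(1!×0!×0!×1!×3!×0!) = -1/6
Σ = -1/6  ⇒  CG² = 12×(-1/6)² = 1/3
CG = −√(1/3) = -0.577350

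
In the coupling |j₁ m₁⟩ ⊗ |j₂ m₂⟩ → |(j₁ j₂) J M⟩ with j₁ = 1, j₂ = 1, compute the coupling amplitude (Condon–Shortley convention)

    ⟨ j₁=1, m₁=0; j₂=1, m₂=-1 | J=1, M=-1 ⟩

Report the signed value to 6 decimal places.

+√(1/2) = +0.707107

j₁+j₂−J=1  J+j₁−j₂=1  J−j₁+j₂=1  j₁+j₂+J+1=4
(j₁±m₁, j₂±m₂, J±M) = (1,1,0,2,0,2)
P² = 1/2
sum k=0..0:
  [0] +1/1 = 1
S = 1
C² = P²·S² = 1/2 ; C = +0.707107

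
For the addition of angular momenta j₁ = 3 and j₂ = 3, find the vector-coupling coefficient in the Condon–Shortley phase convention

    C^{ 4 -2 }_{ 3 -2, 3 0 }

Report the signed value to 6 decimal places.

+√(3/154) ≈ +0.139573

triangle: 2!·4!·4!/11! = 1152/39916800
(j±m)!: 1!·5!·3!·3!·2!·6! = 6220800
prefactor² = (2J+1)·Δ·N² = 124416/77
  k=1: −1/(1!·1!·4!·2!·0!·2!) = -1/96
  k=2: +1/(2!·0!·3!·1!·1!·3!) = 1/72
Σ = 1/288  ⇒  CG² = 124416/77·1/288² = 3/154
CG = +√(3/154) = +0.139573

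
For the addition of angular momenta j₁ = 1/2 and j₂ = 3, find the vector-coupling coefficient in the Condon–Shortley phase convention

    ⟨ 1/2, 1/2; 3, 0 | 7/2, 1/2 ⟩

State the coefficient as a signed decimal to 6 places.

j₁+j₂−J=0  J+j₁−j₂=1  J−j₁+j₂=6  j₁+j₂+J+1=8
(j₁±m₁, j₂±m₂, J±M) = (1,0,3,3,4,3)
P² = 5184/7
sum k=0..0:
  [0] +1/36 = 1/36
S = 1/36
C² = P²·S² = 4/7 ; C = +0.755929

+0.755929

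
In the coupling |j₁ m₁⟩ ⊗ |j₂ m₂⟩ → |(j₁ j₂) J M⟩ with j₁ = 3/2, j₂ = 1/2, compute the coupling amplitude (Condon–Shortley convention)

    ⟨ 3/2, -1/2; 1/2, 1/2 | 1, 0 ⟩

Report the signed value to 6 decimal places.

-0.707107

√[3·1!2!0!/4! · 1!2!1!0!1!1!] = √(1/2)
  +(−1)^1/∏(1,0,1,0,1,0)! = -1  (running -1)
⟨..|..⟩ = √(1/2)·(-1) = -0.707107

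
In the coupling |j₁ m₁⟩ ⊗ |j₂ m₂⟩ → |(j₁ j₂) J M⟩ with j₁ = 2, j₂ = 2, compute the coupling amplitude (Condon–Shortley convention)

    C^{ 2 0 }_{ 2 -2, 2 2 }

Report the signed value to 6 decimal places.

+0.534522

triangle: 2!×2!×2!/7! = 8/5040
(j±m)!: 0!×4!×4!×0!×2!×2! = 2304
prefactor² = (2J+1)×Δ×N² = 128/7
  k=2: +1/(2!×0!×2!×2!×0!×0!) = 1/8
Σ = 1/8  ⇒  CG² = 128/7×1/8² = 2/7
CG = +√(2/7) = +0.534522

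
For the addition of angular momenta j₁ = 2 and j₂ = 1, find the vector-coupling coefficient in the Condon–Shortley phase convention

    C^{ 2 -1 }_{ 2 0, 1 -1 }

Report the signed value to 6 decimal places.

j₁+j₂−J=1  J+j₁−j₂=3  J−j₁+j₂=1  j₁+j₂+J+1=6
(j₁±m₁, j₂±m₂, J±M) = (2,2,0,2,1,3)
P² = 2
sum k=0..0:
  [0] +1/2 = 1/2
S = 1/2
C² = P²·S² = 1/2 ; C = +0.707107

+0.707107  (= +√(1/2))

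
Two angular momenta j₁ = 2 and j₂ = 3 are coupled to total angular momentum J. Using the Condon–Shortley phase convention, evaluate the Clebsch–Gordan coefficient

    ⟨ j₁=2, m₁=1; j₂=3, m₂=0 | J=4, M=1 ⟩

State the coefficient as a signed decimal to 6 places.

triangle: 1!×3!×5!/10! = 720/3628800
(j±m)!: 3!×1!×3!×3!×5!×3! = 155520
prefactor² = (2J+1)×Δ×N² = 1944/7
  k=0: +1/(0!×1!×1!×3!×2!×2!) = 1/24
  k=1: −1/(1!×0!×0!×2!×3!×3!) = -1/72
Σ = 1/36  ⇒  CG² = 1944/7×1/36² = 3/14
CG = +√(3/14) = +0.462910

+0.462910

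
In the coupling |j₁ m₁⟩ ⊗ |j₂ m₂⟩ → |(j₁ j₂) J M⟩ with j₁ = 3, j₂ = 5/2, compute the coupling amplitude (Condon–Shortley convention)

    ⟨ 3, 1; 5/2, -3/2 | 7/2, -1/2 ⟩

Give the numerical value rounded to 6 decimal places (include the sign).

j₁+j₂−J=2  J+j₁−j₂=4  J−j₁+j₂=3  j₁+j₂+J+1=10
(j₁±m₁, j₂±m₂, J±M) = (4,2,1,4,3,4)
P² = 18432/175
sum k=0..1:
  [0] +1/16 = 1/16
  [1] −1/36 = -1/36
S = 5/144
C² = P²·S² = 8/63 ; C = +0.356348

+0.356348  (= +√(8/63))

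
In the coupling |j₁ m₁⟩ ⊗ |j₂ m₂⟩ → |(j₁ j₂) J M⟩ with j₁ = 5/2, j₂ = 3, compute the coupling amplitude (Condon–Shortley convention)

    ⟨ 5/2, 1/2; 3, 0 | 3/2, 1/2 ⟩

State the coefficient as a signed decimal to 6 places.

triangle: 4!*1!*2!/8! = 48/40320
(j±m)!: 3!*2!*3!*3!*2!*1! = 864
prefactor² = (2J+1)*Δ*N² = 144/35
  k=1: −1/(1!*3!*1!*2!*0!*0!) = -1/12
  k=2: +1/(2!*2!*0!*1!*1!*1!) = 1/4
Σ = 1/6  ⇒  CG² = 144/35*1/6² = 4/35
CG = +√(4/35) = +0.338062

+√(4/35) = +0.338062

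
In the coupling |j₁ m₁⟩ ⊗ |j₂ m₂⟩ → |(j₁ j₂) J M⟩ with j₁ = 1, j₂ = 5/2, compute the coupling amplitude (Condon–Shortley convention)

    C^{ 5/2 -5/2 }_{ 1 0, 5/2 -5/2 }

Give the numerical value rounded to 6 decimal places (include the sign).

√[6·1!1!4!/7! · 1!1!0!5!0!5!] = √(2880/7)
  +(−1)^0/∏(0,1,1,0,0,4)! = 1/24  (running 1/24)
⟨..|..⟩ = √(2880/7)·(1/24) = +0.845154

+0.845154  (= +√(5/7))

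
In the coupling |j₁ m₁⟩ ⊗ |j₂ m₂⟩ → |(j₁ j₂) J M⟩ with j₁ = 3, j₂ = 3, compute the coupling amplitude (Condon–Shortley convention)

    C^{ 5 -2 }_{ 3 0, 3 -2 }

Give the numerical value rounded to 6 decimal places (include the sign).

+√(1/3) = +0.577350

√[11·1!5!5!/12! · 3!3!1!5!3!7!] = √(43200)
  +(−1)^0/∏(0,1,3,1,2,4)! = 1/288  (running 1/288)
  +(−1)^1/∏(1,0,2,0,3,5)! = -1/1440  (running 1/360)
⟨..|..⟩ = √(43200)·(1/360) = +0.577350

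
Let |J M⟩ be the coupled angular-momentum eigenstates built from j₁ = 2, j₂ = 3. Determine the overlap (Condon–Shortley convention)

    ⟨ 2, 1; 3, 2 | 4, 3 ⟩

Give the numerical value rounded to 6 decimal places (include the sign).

triangle: 1!*3!*5!/10! = 720/3628800
(j±m)!: 3!*1!*5!*1!*7!*1! = 3628800
prefactor² = (2J+1)*Δ*N² = 6480
  k=0: +1/(0!*1!*1!*5!*2!*0!) = 1/240
  k=1: −1/(1!*0!*0!*4!*3!*1!) = -1/144
Σ = -1/360  ⇒  CG² = 6480*(-1/360)² = 1/20
CG = −√(1/20) = -0.223607

−√(1/20) = -0.223607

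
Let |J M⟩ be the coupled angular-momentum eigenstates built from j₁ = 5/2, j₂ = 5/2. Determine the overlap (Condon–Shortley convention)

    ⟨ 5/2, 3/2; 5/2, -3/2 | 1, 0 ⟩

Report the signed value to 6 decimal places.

−√(9/70) ≈ -0.358569

j₁+j₂−J=4  J+j₁−j₂=1  J−j₁+j₂=1  j₁+j₂+J+1=7
(j₁±m₁, j₂±m₂, J±M) = (4,1,1,4,1,1)
P² = 288/35
sum k=0..1:
  [0] +1/24 = 1/24
  [1] −1/6 = -1/6
S = -1/8
C² = P²·S² = 9/70 ; C = -0.358569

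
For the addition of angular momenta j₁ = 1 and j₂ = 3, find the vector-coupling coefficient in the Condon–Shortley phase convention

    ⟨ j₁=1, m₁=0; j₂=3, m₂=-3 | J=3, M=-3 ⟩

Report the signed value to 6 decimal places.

triangle: 1!×1!×5!/8! = 120/40320
(j±m)!: 1!×1!×0!×6!×0!×6! = 518400
prefactor² = (2J+1)×Δ×N² = 10800
  k=0: +1/(0!×1!×1!×0!×0!×5!) = 1/120
Σ = 1/120  ⇒  CG² = 10800×1/120² = 3/4
CG = +√(3/4) = +0.866025

+0.866025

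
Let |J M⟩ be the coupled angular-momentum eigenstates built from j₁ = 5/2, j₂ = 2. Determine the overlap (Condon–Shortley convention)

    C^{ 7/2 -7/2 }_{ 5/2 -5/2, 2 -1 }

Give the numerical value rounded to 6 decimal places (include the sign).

-0.745356

triangle: 1!*4!*3!/9! = 144/362880
(j±m)!: 0!*5!*1!*3!*0!*7! = 3628800
prefactor² = (2J+1)*Δ*N² = 11520
  k=1: −1/(1!*0!*4!*0!*0!*3!) = -1/144
Σ = -1/144  ⇒  CG² = 11520*(-1/144)² = 5/9
CG = −√(5/9) = -0.745356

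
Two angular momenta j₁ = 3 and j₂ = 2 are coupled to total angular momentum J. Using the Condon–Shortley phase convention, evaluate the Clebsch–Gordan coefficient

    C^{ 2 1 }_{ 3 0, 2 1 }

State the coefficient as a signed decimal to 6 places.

triangle: 3!*3!*1!/8! = 36/40320
(j±m)!: 3!*3!*3!*1!*3!*1! = 1296
prefactor² = (2J+1)*Δ*N² = 81/14
  k=2: +1/(2!*1!*1!*1!*2!*0!) = 1/4
  k=3: −1/(3!*0!*0!*0!*3!*1!) = -1/36
Σ = 2/9  ⇒  CG² = 81/14*2/9² = 2/7
CG = +√(2/7) = +0.534522

+0.534522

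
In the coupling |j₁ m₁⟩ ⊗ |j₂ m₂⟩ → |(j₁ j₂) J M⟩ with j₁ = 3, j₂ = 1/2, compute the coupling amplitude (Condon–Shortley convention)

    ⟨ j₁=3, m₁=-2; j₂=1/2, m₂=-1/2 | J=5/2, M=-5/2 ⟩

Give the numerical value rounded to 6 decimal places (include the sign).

+√(1/7) = +0.377964

j₁+j₂−J=1  J+j₁−j₂=5  J−j₁+j₂=0  j₁+j₂+J+1=7
(j₁±m₁, j₂±m₂, J±M) = (1,5,0,1,0,5)
P² = 14400/7
sum k=0..0:
  [0] +1/120 = 1/120
S = 1/120
C² = P²·S² = 1/7 ; C = +0.377964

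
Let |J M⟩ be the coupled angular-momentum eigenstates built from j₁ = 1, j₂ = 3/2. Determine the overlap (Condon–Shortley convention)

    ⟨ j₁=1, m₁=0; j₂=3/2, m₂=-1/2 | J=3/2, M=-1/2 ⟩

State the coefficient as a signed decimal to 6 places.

+0.258199  (= +√(1/15))

triangle: 1!·1!·2!/5! = 2/120
(j±m)!: 1!·1!·1!·2!·1!·2! = 4
prefactor² = (2J+1)·Δ·N² = 4/15
  k=0: +1/(0!·1!·1!·1!·0!·1!) = 1
  k=1: −1/(1!·0!·0!·0!·1!·2!) = -1/2
Σ = 1/2  ⇒  CG² = 4/15·1/2² = 1/15
CG = +√(1/15) = +0.258199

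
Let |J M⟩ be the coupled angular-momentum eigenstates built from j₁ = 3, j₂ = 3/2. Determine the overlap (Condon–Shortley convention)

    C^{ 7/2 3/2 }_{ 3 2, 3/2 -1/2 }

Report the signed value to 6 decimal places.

+√(3/7) ≈ +0.654654

√[8·1!5!2!/9! · 5!1!1!2!5!2!] = √(6400/21)
  +(−1)^0/∏(0,1,1,1,4,1)! = 1/24  (running 1/24)
  +(−1)^1/∏(1,0,0,0,5,2)! = -1/240  (running 3/80)
⟨..|..⟩ = √(6400/21)·(3/80) = +0.654654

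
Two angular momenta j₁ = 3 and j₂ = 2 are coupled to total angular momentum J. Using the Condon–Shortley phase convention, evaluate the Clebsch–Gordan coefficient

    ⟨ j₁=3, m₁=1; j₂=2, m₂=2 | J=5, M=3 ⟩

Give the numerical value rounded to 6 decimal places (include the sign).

triangle: 0!·6!·4!/11! = 17280/39916800
(j±m)!: 4!·2!·4!·0!·8!·2! = 92897280
prefactor² = (2J+1)·Δ·N² = 442368
  k=0: +1/(0!·0!·2!·4!·4!·0!) = 1/1152
Σ = 1/1152  ⇒  CG² = 442368·1/1152² = 1/3
CG = +√(1/3) = +0.577350

+√(1/3) = +0.577350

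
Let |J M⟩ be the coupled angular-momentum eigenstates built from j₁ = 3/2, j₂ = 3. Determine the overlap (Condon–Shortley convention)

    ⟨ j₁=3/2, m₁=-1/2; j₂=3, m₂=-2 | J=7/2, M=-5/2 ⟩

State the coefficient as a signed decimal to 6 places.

+√(1/7) = +0.377964

triangle: 1!*2!*5!/9! = 240/362880
(j±m)!: 1!*2!*1!*5!*1!*6! = 172800
prefactor² = (2J+1)*Δ*N² = 6400/7
  k=0: +1/(0!*1!*2!*1!*0!*4!) = 1/48
  k=1: −1/(1!*0!*1!*0!*1!*5!) = -1/120
Σ = 1/80  ⇒  CG² = 6400/7*1/80² = 1/7
CG = +√(1/7) = +0.377964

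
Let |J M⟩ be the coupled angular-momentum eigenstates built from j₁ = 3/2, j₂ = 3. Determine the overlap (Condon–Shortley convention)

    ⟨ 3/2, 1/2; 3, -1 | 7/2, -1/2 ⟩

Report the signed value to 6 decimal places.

√[8·1!2!5!/9! · 2!1!2!4!3!4!] = √(512/7)
  +(−1)^0/∏(0,1,1,2,1,3)! = 1/12  (running 1/12)
  +(−1)^1/∏(1,0,0,1,2,4)! = -1/48  (running 1/16)
⟨..|..⟩ = √(512/7)·(1/16) = +0.534522

+√(2/7) = +0.534522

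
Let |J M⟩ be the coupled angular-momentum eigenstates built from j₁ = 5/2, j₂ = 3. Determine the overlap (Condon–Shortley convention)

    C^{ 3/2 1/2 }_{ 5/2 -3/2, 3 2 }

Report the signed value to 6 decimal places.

−√(1/21) ≈ -0.218218

j₁+j₂−J=4  J+j₁−j₂=1  J−j₁+j₂=2  j₁+j₂+J+1=8
(j₁±m₁, j₂±m₂, J±M) = (1,4,5,1,2,1)
P² = 192/7
sum k=3..4:
  [3] −1/12 = -1/12
  [4] +1/24 = 1/24
S = -1/24
C² = P²·S² = 1/21 ; C = -0.218218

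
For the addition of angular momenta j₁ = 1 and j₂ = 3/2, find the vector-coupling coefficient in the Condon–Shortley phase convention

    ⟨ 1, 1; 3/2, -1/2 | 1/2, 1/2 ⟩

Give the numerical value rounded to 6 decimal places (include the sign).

triangle: 2!×0!×1!/4! = 2/24
(j±m)!: 2!×0!×1!×2!×1!×0! = 4
prefactor² = (2J+1)×Δ×N² = 2/3
  k=0: +1/(0!×2!×0!×1!×0!×0!) = 1/2
Σ = 1/2  ⇒  CG² = 2/3×1/2² = 1/6
CG = +√(1/6) = +0.408248

+0.408248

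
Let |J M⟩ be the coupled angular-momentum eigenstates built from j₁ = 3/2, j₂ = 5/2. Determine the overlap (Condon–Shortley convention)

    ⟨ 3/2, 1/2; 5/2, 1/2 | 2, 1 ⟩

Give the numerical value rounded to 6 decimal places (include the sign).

triangle: 2!*1!*3!/7! = 12/5040
(j±m)!: 2!*1!*3!*2!*3!*1! = 144
prefactor² = (2J+1)*Δ*N² = 12/7
  k=0: +1/(0!*2!*1!*3!*0!*0!) = 1/12
  k=1: −1/(1!*1!*0!*2!*1!*1!) = -1/2
Σ = -5/12  ⇒  CG² = 12/7*(-5/12)² = 25/84
CG = −√(25/84) = -0.545545

−√(25/84) ≈ -0.545545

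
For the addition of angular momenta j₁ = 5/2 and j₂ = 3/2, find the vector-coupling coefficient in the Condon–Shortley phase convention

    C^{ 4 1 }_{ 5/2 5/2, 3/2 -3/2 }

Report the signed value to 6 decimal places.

+0.133631  (= +√(1/56))

√[9·0!5!3!/9! · 5!0!0!3!5!3!] = √(64800/7)
  +(−1)^0/∏(0,0,0,0,5,3)! = 1/720  (running 1/720)
⟨..|..⟩ = √(64800/7)·(1/720) = +0.133631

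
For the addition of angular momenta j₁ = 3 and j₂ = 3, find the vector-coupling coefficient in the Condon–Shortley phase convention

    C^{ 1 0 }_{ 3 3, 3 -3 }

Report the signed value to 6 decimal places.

+0.566947  (= +√(9/28))

j₁+j₂−J=5  J+j₁−j₂=1  J−j₁+j₂=1  j₁+j₂+J+1=8
(j₁±m₁, j₂±m₂, J±M) = (6,0,0,6,1,1)
P² = 32400/7
sum k=0..0:
  [0] +1/120 = 1/120
S = 1/120
C² = P²·S² = 9/28 ; C = +0.566947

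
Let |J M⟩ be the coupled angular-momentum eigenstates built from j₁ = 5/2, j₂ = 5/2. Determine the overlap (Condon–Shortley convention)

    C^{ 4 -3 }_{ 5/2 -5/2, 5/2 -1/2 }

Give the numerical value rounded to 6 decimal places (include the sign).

−√(1/2) ≈ -0.707107

triangle: 1!·4!·4!/10! = 576/3628800
(j±m)!: 0!·5!·2!·3!·1!·7! = 7257600
prefactor² = (2J+1)·Δ·N² = 10368
  k=1: −1/(1!·0!·4!·1!·0!·3!) = -1/144
Σ = -1/144  ⇒  CG² = 10368·(-1/144)² = 1/2
CG = −√(1/2) = -0.707107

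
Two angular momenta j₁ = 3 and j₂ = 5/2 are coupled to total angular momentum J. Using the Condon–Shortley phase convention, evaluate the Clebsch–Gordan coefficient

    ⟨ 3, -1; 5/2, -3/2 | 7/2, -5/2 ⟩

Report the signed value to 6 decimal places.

−√(10/63) ≈ -0.398410

triangle: 2!*4!*3!/10! = 288/3628800
(j±m)!: 2!*4!*1!*4!*1!*6! = 829440
prefactor² = (2J+1)*Δ*N² = 18432/35
  k=0: +1/(0!*2!*4!*1!*0!*2!) = 1/96
  k=1: −1/(1!*1!*3!*0!*1!*3!) = -1/36
Σ = -5/288  ⇒  CG² = 18432/35*(-5/288)² = 10/63
CG = −√(10/63) = -0.398410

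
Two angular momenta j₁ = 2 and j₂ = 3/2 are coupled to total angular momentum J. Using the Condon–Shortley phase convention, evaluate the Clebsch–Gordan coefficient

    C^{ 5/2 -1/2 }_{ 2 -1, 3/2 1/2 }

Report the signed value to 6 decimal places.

j₁+j₂−J=1  J+j₁−j₂=3  J−j₁+j₂=2  j₁+j₂+J+1=7
(j₁±m₁, j₂±m₂, J±M) = (1,3,2,1,2,3)
P² = 72/35
sum k=0..1:
  [0] +1/12 = 1/12
  [1] −1/2 = -1/2
S = -5/12
C² = P²·S² = 5/14 ; C = -0.597614

−√(5/14) ≈ -0.597614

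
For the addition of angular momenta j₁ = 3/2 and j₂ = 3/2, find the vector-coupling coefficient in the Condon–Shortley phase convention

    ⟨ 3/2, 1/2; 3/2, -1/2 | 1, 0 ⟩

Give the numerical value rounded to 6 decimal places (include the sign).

−√(1/20) = -0.223607

j₁+j₂−J=2  J+j₁−j₂=1  J−j₁+j₂=1  j₁+j₂+J+1=5
(j₁±m₁, j₂±m₂, J±M) = (2,1,1,2,1,1)
P² = 1/5
sum k=0..1:
  [0] +1/2 = 1/2
  [1] −1/1 = -1
S = -1/2
C² = P²·S² = 1/20 ; C = -0.223607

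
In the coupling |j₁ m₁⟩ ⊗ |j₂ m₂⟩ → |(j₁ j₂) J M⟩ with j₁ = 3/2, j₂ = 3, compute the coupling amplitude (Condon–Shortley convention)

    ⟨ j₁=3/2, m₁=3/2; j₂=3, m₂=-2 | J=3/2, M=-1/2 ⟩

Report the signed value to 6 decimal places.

j₁+j₂−J=3  J+j₁−j₂=0  J−j₁+j₂=3  j₁+j₂+J+1=7
(j₁±m₁, j₂±m₂, J±M) = (3,0,1,5,1,2)
P² = 288/7
sum k=0..0:
  [0] +1/12 = 1/12
S = 1/12
C² = P²·S² = 2/7 ; C = +0.534522

+0.534522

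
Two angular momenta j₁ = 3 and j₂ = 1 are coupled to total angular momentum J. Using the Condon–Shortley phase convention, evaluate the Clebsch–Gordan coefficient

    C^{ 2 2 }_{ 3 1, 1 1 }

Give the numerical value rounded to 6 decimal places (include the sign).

√[5·2!4!0!/7! · 4!2!2!0!4!0!] = √(768/7)
  +(−1)^2/∏(2,0,0,0,4,0)! = 1/48  (running 1/48)
⟨..|..⟩ = √(768/7)·(1/48) = +0.218218

+√(1/21) ≈ +0.218218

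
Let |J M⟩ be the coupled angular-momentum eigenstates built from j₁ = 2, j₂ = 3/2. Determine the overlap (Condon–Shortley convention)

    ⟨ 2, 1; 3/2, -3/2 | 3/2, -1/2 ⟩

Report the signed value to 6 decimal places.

+√(2/5) ≈ +0.632456

j₁+j₂−J=2  J+j₁−j₂=2  J−j₁+j₂=1  j₁+j₂+J+1=6
(j₁±m₁, j₂±m₂, J±M) = (3,1,0,3,1,2)
P² = 8/5
sum k=0..0:
  [0] +1/2 = 1/2
S = 1/2
C² = P²·S² = 2/5 ; C = +0.632456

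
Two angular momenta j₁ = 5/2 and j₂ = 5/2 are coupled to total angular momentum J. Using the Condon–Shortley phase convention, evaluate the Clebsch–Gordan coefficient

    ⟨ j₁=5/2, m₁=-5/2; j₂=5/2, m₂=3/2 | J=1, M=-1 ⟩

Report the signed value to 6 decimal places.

triangle: 4!*1!*1!/7! = 24/5040
(j±m)!: 0!*5!*4!*1!*0!*2! = 5760
prefactor² = (2J+1)*Δ*N² = 576/7
  k=4: +1/(4!*0!*1!*0!*0!*1!) = 1/24
Σ = 1/24  ⇒  CG² = 576/7*1/24² = 1/7
CG = +√(1/7) = +0.377964

+√(1/7) = +0.377964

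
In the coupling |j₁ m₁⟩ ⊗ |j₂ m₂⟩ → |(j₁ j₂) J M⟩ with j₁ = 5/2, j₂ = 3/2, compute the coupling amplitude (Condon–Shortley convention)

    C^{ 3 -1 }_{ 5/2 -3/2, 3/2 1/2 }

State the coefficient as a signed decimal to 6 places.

√[7·1!4!2!/8! · 1!4!2!1!2!4!] = √(96/5)
  +(−1)^0/∏(0,1,4,2,0,0)! = 1/48  (running 1/48)
  +(−1)^1/∏(1,0,3,1,1,1)! = -1/6  (running -7/48)
⟨..|..⟩ = √(96/5)·(-7/48) = -0.639010

-0.639010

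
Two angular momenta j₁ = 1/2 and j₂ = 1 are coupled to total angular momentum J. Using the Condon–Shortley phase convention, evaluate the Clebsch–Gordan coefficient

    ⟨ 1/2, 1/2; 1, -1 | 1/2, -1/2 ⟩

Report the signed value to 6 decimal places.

+√(2/3) = +0.816497

√[2·1!0!1!/3! · 1!0!0!2!0!1!] = √(2/3)
  +(−1)^0/∏(0,1,0,0,0,1)! = 1  (running 1)
⟨..|..⟩ = √(2/3)·(1) = +0.816497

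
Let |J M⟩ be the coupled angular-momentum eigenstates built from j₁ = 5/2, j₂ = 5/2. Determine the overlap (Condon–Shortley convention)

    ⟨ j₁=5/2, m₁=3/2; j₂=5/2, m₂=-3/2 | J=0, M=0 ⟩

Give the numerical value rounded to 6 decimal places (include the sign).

-0.408248  (= −√(1/6))

j₁+j₂−J=5  J+j₁−j₂=0  J−j₁+j₂=0  j₁+j₂+J+1=6
(j₁±m₁, j₂±m₂, J±M) = (4,1,1,4,0,0)
P² = 96
sum k=1..1:
  [1] −1/24 = -1/24
S = -1/24
C² = P²·S² = 1/6 ; C = -0.408248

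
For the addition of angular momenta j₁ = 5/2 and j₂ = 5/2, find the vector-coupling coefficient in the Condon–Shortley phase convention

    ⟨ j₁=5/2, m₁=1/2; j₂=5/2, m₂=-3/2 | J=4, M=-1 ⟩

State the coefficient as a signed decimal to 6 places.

+√(5/14) ≈ +0.597614

j₁+j₂−J=1  J+j₁−j₂=4  J−j₁+j₂=4  j₁+j₂+J+1=10
(j₁±m₁, j₂±m₂, J±M) = (3,2,1,4,3,5)
P² = 10368/35
sum k=0..1:
  [0] +1/24 = 1/24
  [1] −1/144 = -1/144
S = 5/144
C² = P²·S² = 5/14 ; C = +0.597614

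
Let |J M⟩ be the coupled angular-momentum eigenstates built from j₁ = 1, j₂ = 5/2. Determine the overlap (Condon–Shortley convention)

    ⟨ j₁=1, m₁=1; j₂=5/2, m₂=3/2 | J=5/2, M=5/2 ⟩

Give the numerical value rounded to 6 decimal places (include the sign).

j₁+j₂−J=1  J+j₁−j₂=1  J−j₁+j₂=4  j₁+j₂+J+1=7
(j₁±m₁, j₂±m₂, J±M) = (2,0,4,1,5,0)
P² = 1152/7
sum k=0..0:
  [0] +1/24 = 1/24
S = 1/24
C² = P²·S² = 2/7 ; C = +0.534522

+√(2/7) ≈ +0.534522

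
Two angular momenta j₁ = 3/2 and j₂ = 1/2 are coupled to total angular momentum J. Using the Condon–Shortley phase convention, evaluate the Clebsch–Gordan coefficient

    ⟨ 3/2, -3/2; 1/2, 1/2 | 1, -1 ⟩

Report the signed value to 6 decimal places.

√[3·1!2!0!/4! · 0!3!1!0!0!2!] = √(3)
  +(−1)^1/∏(1,0,2,0,0,0)! = -1/2  (running -1/2)
⟨..|..⟩ = √(3)·(-1/2) = -0.866025

-0.866025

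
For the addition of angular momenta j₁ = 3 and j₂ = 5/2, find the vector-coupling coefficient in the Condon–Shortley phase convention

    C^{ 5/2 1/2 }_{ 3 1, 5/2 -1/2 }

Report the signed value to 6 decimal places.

-0.478091

√[6·3!3!2!/9! · 4!2!2!3!3!2!] = √(288/35)
  +(−1)^0/∏(0,3,2,2,1,0)! = 1/24  (running 1/24)
  +(−1)^1/∏(1,2,1,1,2,1)! = -1/4  (running -5/24)
  +(−1)^2/∏(2,1,0,0,3,2)! = 1/24  (running -1/6)
⟨..|..⟩ = √(288/35)·(-1/6) = -0.478091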